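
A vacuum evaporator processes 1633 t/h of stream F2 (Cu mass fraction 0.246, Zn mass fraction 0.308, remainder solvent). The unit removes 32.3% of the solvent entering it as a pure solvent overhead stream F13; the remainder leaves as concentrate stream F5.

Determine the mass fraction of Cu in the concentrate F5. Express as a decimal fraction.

0.287

Cu is not removed: 1633×0.246 = 401.72 t/h of Cu enters F5.
solvent entering = 1633×0.446 = 728.32 t/h; overhead removed = 0.323×728.32 = 235.25 t/h.
Concentrate = 1633 − 235.25 = 1397.8 t/h.
Mass fraction = 401.72/1397.8 = 0.287.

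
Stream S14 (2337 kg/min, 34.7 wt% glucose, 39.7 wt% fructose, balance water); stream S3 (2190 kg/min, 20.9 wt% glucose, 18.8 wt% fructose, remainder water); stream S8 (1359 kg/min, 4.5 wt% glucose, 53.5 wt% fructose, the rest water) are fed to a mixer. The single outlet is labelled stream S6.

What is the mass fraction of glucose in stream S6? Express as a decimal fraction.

0.226

Total flow out = 2337 + 2190 + 1359 = 5886 kg/min.
glucose in = 2337×0.347 + 2190×0.209 + 1359×0.045 = 1329.8 kg/min.
glucose mass fraction in S6 = 1329.8/5886 = 0.226.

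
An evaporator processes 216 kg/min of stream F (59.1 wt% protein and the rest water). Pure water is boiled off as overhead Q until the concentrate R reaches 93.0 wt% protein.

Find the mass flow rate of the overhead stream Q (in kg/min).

protein is conserved: 216×0.591 = 127.66 kg/min all reports to the concentrate.
Concentrate = 127.66/(target fraction) = 137.26 kg/min.
Overhead = 216 − 137.26 = 78.735 kg/min.

78.74 kg/min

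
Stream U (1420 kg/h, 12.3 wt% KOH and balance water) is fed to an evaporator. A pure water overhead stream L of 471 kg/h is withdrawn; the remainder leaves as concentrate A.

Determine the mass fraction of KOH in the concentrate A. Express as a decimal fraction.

KOH is not removed: 1420×0.123 = 174.66 kg/h of KOH enters A.
Concentrate = 1420 − 471 = 949 kg/h.
Mass fraction = 174.66/949 = 0.184.

0.184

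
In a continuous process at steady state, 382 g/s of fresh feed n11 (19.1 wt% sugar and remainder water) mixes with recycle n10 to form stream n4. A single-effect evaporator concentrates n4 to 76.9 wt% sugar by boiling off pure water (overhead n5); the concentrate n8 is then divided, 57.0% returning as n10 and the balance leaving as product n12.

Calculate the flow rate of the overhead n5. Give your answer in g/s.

Overall sugar balance (none leaves overhead): sugar in fresh feed = sugar in product, i.e. 382×0.191 = (1−0.570)·n8·0.769.
n8 = 72.962/(0.769×0.430) = 220.65 g/s.
Recycle n10 = 0.570×220.65 = 125.77 g/s.
Combined feed n4 = 382 + 125.77 = 507.77 g/s.
Overhead n5 = n4 − n8 = 507.77 − 220.65 = 287.12 g/s.

287.1 g/s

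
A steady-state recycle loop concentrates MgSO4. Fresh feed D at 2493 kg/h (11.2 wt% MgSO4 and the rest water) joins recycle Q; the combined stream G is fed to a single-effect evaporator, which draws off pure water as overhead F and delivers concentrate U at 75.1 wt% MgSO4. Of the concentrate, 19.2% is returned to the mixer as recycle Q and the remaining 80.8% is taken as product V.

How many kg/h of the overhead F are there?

2121 kg/h

Overall MgSO4 balance (none leaves overhead): MgSO4 in fresh feed = MgSO4 in product, i.e. 2493×0.112 = (1−0.192)·U·0.751.
U = 279.22/(0.751×0.808) = 460.14 kg/h.
Recycle Q = 0.192×460.14 = 88.347 kg/h.
Combined feed G = 2493 + 88.347 = 2581.3 kg/h.
Overhead F = G − U = 2581.3 − 460.14 = 2121.2 kg/h.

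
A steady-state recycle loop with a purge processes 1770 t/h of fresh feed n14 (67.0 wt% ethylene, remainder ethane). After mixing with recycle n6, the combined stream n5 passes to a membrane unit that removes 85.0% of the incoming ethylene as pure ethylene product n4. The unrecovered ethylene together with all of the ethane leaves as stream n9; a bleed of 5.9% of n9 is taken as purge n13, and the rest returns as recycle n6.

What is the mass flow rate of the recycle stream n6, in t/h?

ethane enters only via n14 and leaves only via the purge: 1770×0.330 = 0.059×(ethane in n9), and the membrane unit passes all ethane, so ethane in n5 = ethane in n9 = 9900 t/h.
ethylene in n5: m_A = 1770×0.670 + (1−0.059)·(1−0.850)·m_A, so m_A = 1185.9/0.8589 = 1380.8 t/h.
n9 = (1−0.850)×1380.8 + 9900 = 10107 t/h.
Recycle n6 = (1−0.059)×10107 = 9510.8 t/h.

9511 t/h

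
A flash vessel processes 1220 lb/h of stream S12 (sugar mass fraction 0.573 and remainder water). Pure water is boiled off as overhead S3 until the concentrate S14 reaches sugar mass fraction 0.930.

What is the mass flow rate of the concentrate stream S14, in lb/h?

sugar is conserved: 1220×0.573 = 699.06 lb/h all reports to the concentrate.
Concentrate = 699.06/(target fraction) = 751.68 lb/h.

751.7 lb/h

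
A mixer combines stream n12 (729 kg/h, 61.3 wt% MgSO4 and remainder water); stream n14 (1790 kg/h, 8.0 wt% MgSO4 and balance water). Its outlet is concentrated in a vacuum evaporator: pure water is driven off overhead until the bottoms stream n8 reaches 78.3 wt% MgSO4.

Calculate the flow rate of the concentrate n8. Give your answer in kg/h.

753.6 kg/h

MgSO4 entering = 729×0.613 + 1790×0.080 = 590.08 kg/h.
All MgSO4 reports to n8, so n8 = 590.08/0.783 = 753.61 kg/h.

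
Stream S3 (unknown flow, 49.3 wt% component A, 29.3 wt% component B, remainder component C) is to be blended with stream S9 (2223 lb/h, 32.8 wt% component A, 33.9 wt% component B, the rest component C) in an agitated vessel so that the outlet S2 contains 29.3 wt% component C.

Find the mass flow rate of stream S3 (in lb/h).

Let S3 be the unknown flow. Total out = 2223 + S3.
component C balance: 740.26 + 0.214·S3 = 0.293·(2223 + S3)
(0.214 − 0.293)·S3 = 0.293×2223 − 740.26 = -88.92
S3 = -88.92 / -0.079 = 1125.6 lb/h

1126 lb/h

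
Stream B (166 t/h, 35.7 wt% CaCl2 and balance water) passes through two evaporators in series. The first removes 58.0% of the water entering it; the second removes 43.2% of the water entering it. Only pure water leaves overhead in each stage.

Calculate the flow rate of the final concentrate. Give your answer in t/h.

84.73 t/h

water in feed = 166×0.643 = 106.74 t/h.
After stage 1: water left = (1−0.580)×106.74 = 44.83; stream total = 104.09 t/h.
After stage 2: water left = (1−0.432)×44.83 = 25.463; final concentrate = 84.725 t/h.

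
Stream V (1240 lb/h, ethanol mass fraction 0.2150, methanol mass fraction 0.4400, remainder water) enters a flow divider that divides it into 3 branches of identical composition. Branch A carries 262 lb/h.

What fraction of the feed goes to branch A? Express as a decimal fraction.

Fraction to A = 262/1240 = 0.2113.

0.211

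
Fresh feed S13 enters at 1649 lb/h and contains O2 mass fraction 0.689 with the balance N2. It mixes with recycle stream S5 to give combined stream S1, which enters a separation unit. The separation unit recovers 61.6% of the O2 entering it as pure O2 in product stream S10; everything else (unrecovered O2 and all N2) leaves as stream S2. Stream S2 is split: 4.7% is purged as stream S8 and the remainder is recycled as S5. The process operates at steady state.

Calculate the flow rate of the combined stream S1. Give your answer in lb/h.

12700 lb/h

N2 enters only via S13 and leaves only via the purge: 1649×0.311 = 0.047×(N2 in S2), and the separation unit passes all N2, so N2 in S1 = N2 in S2 = 10911 lb/h.
O2 in S1: m_A = 1649×0.689 + (1−0.047)·(1−0.616)·m_A, so m_A = 1136.2/0.6340 = 1791.9 lb/h.
S1 = 1791.9 + 10911 = 12703 lb/h.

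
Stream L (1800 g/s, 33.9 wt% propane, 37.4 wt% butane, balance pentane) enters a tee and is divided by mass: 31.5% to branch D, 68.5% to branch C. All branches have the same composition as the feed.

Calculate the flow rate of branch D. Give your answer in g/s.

567 g/s

Branch D flow = 0.315×1800 = 567 g/s.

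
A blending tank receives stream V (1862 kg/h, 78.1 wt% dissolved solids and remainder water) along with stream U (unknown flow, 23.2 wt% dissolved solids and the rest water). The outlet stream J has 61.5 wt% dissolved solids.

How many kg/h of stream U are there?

807 kg/h

Let U be the unknown flow. Total out = 1862 + U.
dissolved solids balance: 1454.2 + 0.232·U = 0.615·(1862 + U)
(0.232 − 0.615)·U = 0.615×1862 − 1454.2 = -309.09
U = -309.09 / -0.383 = 807.03 kg/h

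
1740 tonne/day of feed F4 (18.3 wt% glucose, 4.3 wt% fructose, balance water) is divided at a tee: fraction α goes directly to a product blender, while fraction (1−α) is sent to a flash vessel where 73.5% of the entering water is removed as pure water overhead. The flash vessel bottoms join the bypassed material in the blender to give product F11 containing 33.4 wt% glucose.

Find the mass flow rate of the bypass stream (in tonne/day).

All 1740×0.183 = 318.42 tonne/day of glucose reaches F11, so F11 = 318.42/0.334 = 953.35 tonne/day and vapour = 786.65 tonne/day.
The evaporator receives (1−α)·1740 of feed at 0.774 water and removes 0.735 of that water:
0.735×0.774×(1−α)×1740 = 786.65
(1−α) = 786.65/989.87 = 0.7947;  α = 0.2053.
Bypass flow = 0.2053×1740 = 357.23 tonne/day.

357.2 tonne/day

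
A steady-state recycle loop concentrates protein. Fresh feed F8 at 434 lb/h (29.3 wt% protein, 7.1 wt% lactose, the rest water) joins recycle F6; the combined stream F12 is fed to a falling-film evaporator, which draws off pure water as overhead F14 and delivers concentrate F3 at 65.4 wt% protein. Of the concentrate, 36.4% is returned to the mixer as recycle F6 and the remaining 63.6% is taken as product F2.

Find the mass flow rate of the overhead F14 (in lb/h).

Overall protein balance (none leaves overhead): protein in fresh feed = protein in product, i.e. 434×0.293 = (1−0.364)·F3·0.654.
F3 = 127.16/(0.654×0.636) = 305.72 lb/h.
Recycle F6 = 0.364×305.72 = 111.28 lb/h.
Combined feed F12 = 434 + 111.28 = 545.28 lb/h.
Overhead F14 = F12 − F3 = 545.28 − 305.72 = 239.56 lb/h.

239.6 lb/h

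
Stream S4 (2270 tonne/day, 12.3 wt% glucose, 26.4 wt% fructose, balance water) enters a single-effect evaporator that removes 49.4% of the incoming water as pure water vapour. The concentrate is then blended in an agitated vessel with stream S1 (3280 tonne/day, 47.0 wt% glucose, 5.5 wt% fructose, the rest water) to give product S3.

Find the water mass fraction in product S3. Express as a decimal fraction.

0.465

Vapour removed = 0.494×0.613×2270 = 687.41 tonne/day; concentrate = 1582.6 tonne/day.
water reaching the mixer = 704.1 (from concentrate) + 3280×0.475 = 2262.1 tonne/day.
Product flow = 1582.6 + 3280 = 4862.6 tonne/day; water fraction = 0.465.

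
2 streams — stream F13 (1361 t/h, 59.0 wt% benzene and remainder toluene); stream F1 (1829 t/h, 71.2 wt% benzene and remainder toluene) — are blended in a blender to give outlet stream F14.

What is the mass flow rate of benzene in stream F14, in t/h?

benzene out = benzene in = 1361×0.590 + 1829×0.712 = 2105.2 t/h.

2105 t/h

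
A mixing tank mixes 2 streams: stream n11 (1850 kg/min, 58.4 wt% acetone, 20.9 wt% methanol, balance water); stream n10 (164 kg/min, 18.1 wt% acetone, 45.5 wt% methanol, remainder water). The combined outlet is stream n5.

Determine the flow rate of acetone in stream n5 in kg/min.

1110 kg/min

acetone out = acetone in = 1850×0.584 + 164×0.181 = 1110.1 kg/min.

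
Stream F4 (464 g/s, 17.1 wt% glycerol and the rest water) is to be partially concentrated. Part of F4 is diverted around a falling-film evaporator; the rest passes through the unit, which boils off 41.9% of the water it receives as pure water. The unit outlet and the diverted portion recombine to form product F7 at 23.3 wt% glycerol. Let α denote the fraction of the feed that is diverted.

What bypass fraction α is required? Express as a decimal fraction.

All 464×0.171 = 79.344 g/s of glycerol reaches F7, so F7 = 79.344/0.233 = 340.53 g/s and vapour = 123.47 g/s.
The evaporator receives (1−α)·464 of feed at 0.829 water and removes 0.419 of that water:
0.419×0.829×(1−α)×464 = 123.47
(1−α) = 123.47/161.17 = 0.7661;  α = 0.2339.

0.234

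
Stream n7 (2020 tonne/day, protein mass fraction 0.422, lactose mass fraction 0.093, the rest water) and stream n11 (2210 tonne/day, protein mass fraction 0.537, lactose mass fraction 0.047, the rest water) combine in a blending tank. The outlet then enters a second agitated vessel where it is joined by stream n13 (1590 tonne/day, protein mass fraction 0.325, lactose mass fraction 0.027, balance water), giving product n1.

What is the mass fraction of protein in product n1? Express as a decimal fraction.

0.439

Overall, product flow = 5820 tonne/day.
protein in = 2020×0.422 + 2210×0.537 + 1590×0.325 = 2556 tonne/day.
protein fraction in n1 = 0.439.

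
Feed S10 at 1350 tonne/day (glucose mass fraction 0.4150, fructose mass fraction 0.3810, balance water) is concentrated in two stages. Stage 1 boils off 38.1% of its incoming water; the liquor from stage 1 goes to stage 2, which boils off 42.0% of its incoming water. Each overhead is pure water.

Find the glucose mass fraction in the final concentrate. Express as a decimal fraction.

water in feed = 1350×0.204 = 275.4 tonne/day.
After stage 1: water left = (1−0.381)×275.4 = 170.47; stream total = 1245.1 tonne/day.
After stage 2: water left = (1−0.420)×170.47 = 98.874; final concentrate = 1173.5 tonne/day.
glucose fraction = 560.25/1173.5 = 0.4774.

0.4774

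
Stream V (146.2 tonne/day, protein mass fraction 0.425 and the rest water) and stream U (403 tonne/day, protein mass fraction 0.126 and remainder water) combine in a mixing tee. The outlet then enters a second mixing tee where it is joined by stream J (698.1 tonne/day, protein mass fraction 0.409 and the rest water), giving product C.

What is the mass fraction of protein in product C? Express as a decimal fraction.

Overall, product flow = 1247.3 tonne/day.
protein in = 146.2×0.425 + 403×0.126 + 698.1×0.409 = 398.44 tonne/day.
protein fraction in C = 0.319.

0.319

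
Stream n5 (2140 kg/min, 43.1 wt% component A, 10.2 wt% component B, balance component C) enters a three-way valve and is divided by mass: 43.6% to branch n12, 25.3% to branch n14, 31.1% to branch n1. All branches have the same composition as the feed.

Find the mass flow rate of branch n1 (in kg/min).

Branch n1 flow = 0.311×2140 = 665.54 kg/min.

665.5 kg/min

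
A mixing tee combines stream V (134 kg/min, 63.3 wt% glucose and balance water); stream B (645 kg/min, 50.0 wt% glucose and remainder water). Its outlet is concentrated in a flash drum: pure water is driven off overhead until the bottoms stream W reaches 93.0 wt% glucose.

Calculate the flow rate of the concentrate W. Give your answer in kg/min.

glucose entering = 134×0.633 + 645×0.500 = 407.32 kg/min.
All glucose reports to W, so W = 407.32/0.930 = 437.98 kg/min.

438 kg/min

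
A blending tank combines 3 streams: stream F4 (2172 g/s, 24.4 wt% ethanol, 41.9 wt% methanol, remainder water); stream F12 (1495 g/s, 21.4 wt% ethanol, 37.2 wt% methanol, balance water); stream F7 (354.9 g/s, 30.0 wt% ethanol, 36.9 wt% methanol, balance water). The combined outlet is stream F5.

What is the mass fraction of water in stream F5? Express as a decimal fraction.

0.365

Total flow out = 2172 + 1495 + 354.9 = 4021.9 g/s.
water in = 2172×0.337 + 1495×0.414 + 354.9×0.331 = 1468.4 g/s.
water mass fraction in F5 = 1468.4/4021.9 = 0.365.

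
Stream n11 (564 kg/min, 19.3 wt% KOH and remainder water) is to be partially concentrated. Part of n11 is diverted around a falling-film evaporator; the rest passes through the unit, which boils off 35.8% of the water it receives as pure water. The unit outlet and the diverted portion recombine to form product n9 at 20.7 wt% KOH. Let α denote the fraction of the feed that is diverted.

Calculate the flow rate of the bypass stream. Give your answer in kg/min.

432 kg/min

All 564×0.193 = 108.85 kg/min of KOH reaches n9, so n9 = 108.85/0.207 = 525.86 kg/min and vapour = 38.145 kg/min.
The evaporator receives (1−α)·564 of feed at 0.807 water and removes 0.358 of that water:
0.358×0.807×(1−α)×564 = 38.145
(1−α) = 38.145/162.94 = 0.2341;  α = 0.7659.
Bypass flow = 0.7659×564 = 431.97 kg/min.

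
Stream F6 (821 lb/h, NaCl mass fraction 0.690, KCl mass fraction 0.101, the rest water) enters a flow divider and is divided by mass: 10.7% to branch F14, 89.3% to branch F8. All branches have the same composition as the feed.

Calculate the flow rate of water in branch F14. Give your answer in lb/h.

Branch F14 total = 0.107×821 = 87.847 lb/h.
water in F14 = 0.209×87.847 = 18.36 lb/h.

18.36 lb/h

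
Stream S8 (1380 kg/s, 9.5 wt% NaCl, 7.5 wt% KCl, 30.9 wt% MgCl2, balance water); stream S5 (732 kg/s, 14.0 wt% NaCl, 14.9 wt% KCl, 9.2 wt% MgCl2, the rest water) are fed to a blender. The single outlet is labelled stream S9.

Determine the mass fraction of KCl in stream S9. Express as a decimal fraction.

Total flow out = 1380 + 732 = 2112 kg/s.
KCl in = 1380×0.075 + 732×0.149 = 212.57 kg/s.
KCl mass fraction in S9 = 212.57/2112 = 0.1006.

0.1006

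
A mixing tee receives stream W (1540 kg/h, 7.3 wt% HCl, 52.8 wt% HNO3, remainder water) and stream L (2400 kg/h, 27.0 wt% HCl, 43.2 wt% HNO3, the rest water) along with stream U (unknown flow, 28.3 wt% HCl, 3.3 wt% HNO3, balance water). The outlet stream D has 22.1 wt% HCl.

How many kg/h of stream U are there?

Let U be the unknown flow. Total out = 3940 + U.
HCl balance: 760.42 + 0.283·U = 0.221·(3940 + U)
(0.283 − 0.221)·U = 0.221×3940 − 760.42 = 110.32
U = 110.32 / 0.062 = 1779.4 kg/h

1779 kg/h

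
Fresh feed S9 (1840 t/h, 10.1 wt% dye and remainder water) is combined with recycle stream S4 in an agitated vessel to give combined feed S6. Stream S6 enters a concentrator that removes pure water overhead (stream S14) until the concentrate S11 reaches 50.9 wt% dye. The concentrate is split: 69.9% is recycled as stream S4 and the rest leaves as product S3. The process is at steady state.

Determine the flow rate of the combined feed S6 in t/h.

Overall dye balance (none leaves overhead): dye in fresh feed = dye in product, i.e. 1840×0.101 = (1−0.699)·S11·0.509.
S11 = 185.84/(0.509×0.301) = 1213 t/h.
Recycle S4 = 0.699×1213 = 847.88 t/h.
Combined feed S6 = 1840 + 847.88 = 2687.9 t/h.

2688 t/h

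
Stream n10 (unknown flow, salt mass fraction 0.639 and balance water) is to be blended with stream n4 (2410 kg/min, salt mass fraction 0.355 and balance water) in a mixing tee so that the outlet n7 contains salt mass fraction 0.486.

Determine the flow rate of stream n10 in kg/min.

Let n10 be the unknown flow. Total out = 2410 + n10.
salt balance: 855.55 + 0.639·n10 = 0.486·(2410 + n10)
(0.639 − 0.486)·n10 = 0.486×2410 − 855.55 = 315.71
n10 = 315.71 / 0.153 = 2063.5 kg/min

2063 kg/min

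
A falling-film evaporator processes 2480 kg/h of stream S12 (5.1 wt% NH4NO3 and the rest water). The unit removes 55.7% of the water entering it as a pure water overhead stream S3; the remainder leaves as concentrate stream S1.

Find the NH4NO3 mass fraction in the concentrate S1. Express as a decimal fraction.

NH4NO3 is not removed: 2480×0.051 = 126.48 kg/h of NH4NO3 enters S1.
water entering = 2480×0.949 = 2353.5 kg/h; overhead removed = 0.557×2353.5 = 1310.9 kg/h.
Concentrate = 2480 − 1310.9 = 1169.1 kg/h.
Mass fraction = 126.48/1169.1 = 0.108.

0.108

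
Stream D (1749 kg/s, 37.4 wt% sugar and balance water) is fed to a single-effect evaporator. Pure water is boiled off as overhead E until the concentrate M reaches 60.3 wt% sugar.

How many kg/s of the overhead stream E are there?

664.2 kg/s

sugar is conserved: 1749×0.374 = 654.13 kg/s all reports to the concentrate.
Concentrate = 654.13/(target fraction) = 1084.8 kg/s.
Overhead = 1749 − 1084.8 = 664.21 kg/s.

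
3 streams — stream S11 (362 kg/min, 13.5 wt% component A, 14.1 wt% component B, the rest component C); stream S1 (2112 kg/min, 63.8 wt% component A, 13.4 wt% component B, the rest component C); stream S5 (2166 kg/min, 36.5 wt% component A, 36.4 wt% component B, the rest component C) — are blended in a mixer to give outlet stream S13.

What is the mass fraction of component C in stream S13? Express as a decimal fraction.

Total flow out = 362 + 2112 + 2166 = 4640 kg/min.
component C in = 362×0.724 + 2112×0.228 + 2166×0.271 = 1330.6 kg/min.
component C mass fraction in S13 = 1330.6/4640 = 0.287.

0.287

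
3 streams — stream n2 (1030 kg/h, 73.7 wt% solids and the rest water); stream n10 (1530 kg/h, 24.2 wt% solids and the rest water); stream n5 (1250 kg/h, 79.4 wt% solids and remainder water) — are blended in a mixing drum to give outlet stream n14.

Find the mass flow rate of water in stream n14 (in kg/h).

1688 kg/h

water out = water in = 1030×0.263 + 1530×0.758 + 1250×0.206 = 1688.1 kg/h.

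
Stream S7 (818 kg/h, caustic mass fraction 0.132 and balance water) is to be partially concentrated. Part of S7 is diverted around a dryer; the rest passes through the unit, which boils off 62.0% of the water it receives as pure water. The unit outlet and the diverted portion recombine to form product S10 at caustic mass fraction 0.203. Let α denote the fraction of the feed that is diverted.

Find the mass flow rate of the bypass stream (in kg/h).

286.4 kg/h

All 818×0.132 = 107.98 kg/h of caustic reaches S10, so S10 = 107.98/0.203 = 531.9 kg/h and vapour = 286.1 kg/h.
The evaporator receives (1−α)·818 of feed at 0.868 water and removes 0.620 of that water:
0.620×0.868×(1−α)×818 = 286.1
(1−α) = 286.1/440.21 = 0.6499;  α = 0.3501.
Bypass flow = 0.3501×818 = 286.38 kg/h.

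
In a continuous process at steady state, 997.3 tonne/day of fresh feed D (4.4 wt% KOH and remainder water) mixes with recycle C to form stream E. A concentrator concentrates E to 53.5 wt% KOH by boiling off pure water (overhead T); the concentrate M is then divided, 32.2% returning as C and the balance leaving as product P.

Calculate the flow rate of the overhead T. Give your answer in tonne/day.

915.3 tonne/day

Overall KOH balance (none leaves overhead): KOH in fresh feed = KOH in product, i.e. 997.3×0.044 = (1−0.322)·M·0.535.
M = 43.881/(0.535×0.678) = 120.97 tonne/day.
Recycle C = 0.322×120.97 = 38.954 tonne/day.
Combined feed E = 997.3 + 38.954 = 1036.3 tonne/day.
Overhead T = E − M = 1036.3 − 120.97 = 915.28 tonne/day.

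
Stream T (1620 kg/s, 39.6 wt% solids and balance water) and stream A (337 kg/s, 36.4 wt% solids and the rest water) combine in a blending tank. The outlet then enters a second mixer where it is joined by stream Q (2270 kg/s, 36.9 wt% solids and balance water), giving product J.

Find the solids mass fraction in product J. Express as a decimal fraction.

Overall, product flow = 4227 kg/s.
solids in = 1620×0.396 + 337×0.364 + 2270×0.369 = 1601.8 kg/s.
solids fraction in J = 0.379.

0.379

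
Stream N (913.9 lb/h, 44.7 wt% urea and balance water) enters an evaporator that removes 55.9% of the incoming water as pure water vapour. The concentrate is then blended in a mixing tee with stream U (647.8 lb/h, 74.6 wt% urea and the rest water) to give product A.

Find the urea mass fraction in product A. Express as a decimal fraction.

Vapour removed = 0.559×0.553×913.9 = 282.51 lb/h; concentrate = 631.39 lb/h.
urea reaching the mixer = 408.51 (from concentrate) + 647.8×0.746 = 891.77 lb/h.
Product flow = 631.39 + 647.8 = 1279.2 lb/h; urea fraction = 0.697.

0.697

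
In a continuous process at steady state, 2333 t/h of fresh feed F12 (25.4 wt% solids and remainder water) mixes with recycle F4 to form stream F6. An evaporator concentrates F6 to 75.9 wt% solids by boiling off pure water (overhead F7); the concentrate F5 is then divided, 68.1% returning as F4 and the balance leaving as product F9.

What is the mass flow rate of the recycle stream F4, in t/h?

Overall solids balance (none leaves overhead): solids in fresh feed = solids in product, i.e. 2333×0.254 = (1−0.681)·F5·0.759.
F5 = 592.58/(0.759×0.319) = 2447.5 t/h.
Recycle F4 = 0.681×2447.5 = 1666.7 t/h.

1667 t/h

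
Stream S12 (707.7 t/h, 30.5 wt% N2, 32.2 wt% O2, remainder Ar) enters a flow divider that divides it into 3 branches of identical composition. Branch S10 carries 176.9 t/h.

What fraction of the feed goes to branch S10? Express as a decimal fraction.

0.250

Fraction to S10 = 176.9/707.7 = 0.2500.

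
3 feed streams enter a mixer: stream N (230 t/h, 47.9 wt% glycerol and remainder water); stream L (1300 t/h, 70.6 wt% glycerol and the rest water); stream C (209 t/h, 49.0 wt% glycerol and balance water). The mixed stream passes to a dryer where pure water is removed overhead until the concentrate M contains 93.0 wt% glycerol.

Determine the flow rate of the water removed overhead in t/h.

523.5 t/h

glycerol entering = 230×0.479 + 1300×0.706 + 209×0.490 = 1130.4 t/h.
All glycerol reports to M, so M = 1130.4/0.930 = 1215.5 t/h.
Total feed = 1739 t/h; overhead = 1739 − 1215.5 = 523.54 t/h.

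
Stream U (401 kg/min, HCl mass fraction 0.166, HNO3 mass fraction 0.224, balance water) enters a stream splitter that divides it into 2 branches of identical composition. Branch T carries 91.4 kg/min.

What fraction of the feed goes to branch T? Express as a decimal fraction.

Fraction to T = 91.4/401 = 0.2279.

0.228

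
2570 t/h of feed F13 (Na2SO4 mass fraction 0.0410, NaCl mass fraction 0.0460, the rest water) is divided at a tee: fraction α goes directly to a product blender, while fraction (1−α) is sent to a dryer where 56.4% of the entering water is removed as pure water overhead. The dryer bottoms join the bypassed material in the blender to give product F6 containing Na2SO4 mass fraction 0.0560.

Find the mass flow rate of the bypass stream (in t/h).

1233 t/h

All 2570×0.041 = 105.37 t/h of Na2SO4 reaches F6, so F6 = 105.37/0.056 = 1881.6 t/h and vapour = 688.39 t/h.
The evaporator receives (1−α)·2570 of feed at 0.913 water and removes 0.564 of that water:
0.564×0.913×(1−α)×2570 = 688.39
(1−α) = 688.39/1323.4 = 0.5202;  α = 0.4798.
Bypass flow = 0.4798×2570 = 1233.1 t/h.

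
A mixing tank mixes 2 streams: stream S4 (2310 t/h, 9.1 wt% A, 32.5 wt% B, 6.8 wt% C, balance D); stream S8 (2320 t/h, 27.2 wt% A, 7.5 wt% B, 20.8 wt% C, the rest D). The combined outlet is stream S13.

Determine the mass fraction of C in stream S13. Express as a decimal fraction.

Total flow out = 2310 + 2320 = 4630 t/h.
C in = 2310×0.068 + 2320×0.208 = 639.64 t/h.
C mass fraction in S13 = 639.64/4630 = 0.1382.

0.1382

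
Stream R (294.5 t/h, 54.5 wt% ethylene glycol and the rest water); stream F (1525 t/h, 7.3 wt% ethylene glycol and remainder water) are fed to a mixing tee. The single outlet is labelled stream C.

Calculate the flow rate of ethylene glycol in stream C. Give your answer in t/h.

ethylene glycol out = ethylene glycol in = 294.5×0.545 + 1525×0.073 = 271.83 t/h.

271.8 t/h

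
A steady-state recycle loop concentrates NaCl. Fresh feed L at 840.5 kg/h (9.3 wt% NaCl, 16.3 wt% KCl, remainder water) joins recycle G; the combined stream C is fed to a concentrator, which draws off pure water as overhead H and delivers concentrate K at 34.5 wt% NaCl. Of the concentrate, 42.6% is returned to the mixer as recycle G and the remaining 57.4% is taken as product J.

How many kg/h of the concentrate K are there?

394.7 kg/h

Overall NaCl balance (none leaves overhead): NaCl in fresh feed = NaCl in product, i.e. 840.5×0.093 = (1−0.426)·K·0.345.
K = 78.166/(0.345×0.574) = 394.72 kg/h.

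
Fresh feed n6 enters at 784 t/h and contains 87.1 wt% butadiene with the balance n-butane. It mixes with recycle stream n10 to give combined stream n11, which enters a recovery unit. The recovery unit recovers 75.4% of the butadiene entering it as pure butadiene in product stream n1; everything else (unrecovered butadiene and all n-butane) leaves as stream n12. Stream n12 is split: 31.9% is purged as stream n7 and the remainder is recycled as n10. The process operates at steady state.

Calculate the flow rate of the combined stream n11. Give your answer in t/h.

1137 t/h

n-butane enters only via n6 and leaves only via the purge: 784×0.129 = 0.319×(n-butane in n12), and the recovery unit passes all n-butane, so n-butane in n11 = n-butane in n12 = 317.04 t/h.
butadiene in n11: m_A = 784×0.871 + (1−0.319)·(1−0.754)·m_A, so m_A = 682.86/0.8325 = 820.28 t/h.
n11 = 820.28 + 317.04 = 1137.3 t/h.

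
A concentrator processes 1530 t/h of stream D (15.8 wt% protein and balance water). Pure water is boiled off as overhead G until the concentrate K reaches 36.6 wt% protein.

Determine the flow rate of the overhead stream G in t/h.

869.5 t/h

protein is conserved: 1530×0.158 = 241.74 t/h all reports to the concentrate.
Concentrate = 241.74/(target fraction) = 660.49 t/h.
Overhead = 1530 − 660.49 = 869.51 t/h.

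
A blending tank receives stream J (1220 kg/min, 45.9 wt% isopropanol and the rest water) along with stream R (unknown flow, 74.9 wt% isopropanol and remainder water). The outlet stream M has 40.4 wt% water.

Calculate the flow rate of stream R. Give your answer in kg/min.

Let R be the unknown flow. Total out = 1220 + R.
water balance: 660.02 + 0.251·R = 0.404·(1220 + R)
(0.251 − 0.404)·R = 0.404×1220 − 660.02 = -167.14
R = -167.14 / -0.153 = 1092.4 kg/min

1092 kg/min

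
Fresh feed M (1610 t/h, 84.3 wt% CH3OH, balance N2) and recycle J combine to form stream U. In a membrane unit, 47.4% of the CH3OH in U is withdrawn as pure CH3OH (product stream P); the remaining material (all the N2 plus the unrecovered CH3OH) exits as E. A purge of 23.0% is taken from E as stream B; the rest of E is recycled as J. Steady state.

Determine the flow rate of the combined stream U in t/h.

3380 t/h

N2 enters only via M and leaves only via the purge: 1610×0.157 = 0.230×(N2 in E), and the membrane unit passes all N2, so N2 in U = N2 in E = 1099 t/h.
CH3OH in U: m_A = 1610×0.843 + (1−0.230)·(1−0.474)·m_A, so m_A = 1357.2/0.5950 = 2281.1 t/h.
U = 2281.1 + 1099 = 3380.1 t/h.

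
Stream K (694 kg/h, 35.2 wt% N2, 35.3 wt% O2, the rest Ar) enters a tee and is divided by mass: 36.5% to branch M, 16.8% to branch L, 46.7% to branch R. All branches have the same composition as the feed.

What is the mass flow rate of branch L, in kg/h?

116.6 kg/h

Branch L flow = 0.168×694 = 116.59 kg/h.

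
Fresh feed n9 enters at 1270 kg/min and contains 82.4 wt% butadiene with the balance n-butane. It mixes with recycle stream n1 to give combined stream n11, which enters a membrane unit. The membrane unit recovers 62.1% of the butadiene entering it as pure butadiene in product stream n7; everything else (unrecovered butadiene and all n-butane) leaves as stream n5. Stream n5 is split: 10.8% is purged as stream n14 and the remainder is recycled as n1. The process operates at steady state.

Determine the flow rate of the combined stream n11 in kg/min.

n-butane enters only via n9 and leaves only via the purge: 1270×0.176 = 0.108×(n-butane in n5), and the membrane unit passes all n-butane, so n-butane in n11 = n-butane in n5 = 2069.6 kg/min.
butadiene in n11: m_A = 1270×0.824 + (1−0.108)·(1−0.621)·m_A, so m_A = 1046.5/0.6619 = 1580.9 kg/min.
n11 = 1580.9 + 2069.6 = 3650.6 kg/min.

3651 kg/min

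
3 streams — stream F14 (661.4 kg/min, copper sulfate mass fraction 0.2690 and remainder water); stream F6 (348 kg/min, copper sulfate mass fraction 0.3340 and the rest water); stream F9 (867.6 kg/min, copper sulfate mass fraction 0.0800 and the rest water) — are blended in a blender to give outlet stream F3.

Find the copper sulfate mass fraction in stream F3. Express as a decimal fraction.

0.1937

Total flow out = 661.4 + 348 + 867.6 = 1877 kg/min.
copper sulfate in = 661.4×0.269 + 348×0.334 + 867.6×0.080 = 363.56 kg/min.
copper sulfate mass fraction in F3 = 363.56/1877 = 0.1937.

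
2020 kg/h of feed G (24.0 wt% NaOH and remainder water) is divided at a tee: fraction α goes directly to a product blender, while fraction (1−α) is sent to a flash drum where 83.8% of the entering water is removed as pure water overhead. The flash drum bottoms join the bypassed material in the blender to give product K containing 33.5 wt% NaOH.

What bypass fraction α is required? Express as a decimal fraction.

All 2020×0.240 = 484.8 kg/h of NaOH reaches K, so K = 484.8/0.335 = 1447.2 kg/h and vapour = 572.84 kg/h.
The evaporator receives (1−α)·2020 of feed at 0.760 water and removes 0.838 of that water:
0.838×0.760×(1−α)×2020 = 572.84
(1−α) = 572.84/1286.5 = 0.4453;  α = 0.5547.

0.555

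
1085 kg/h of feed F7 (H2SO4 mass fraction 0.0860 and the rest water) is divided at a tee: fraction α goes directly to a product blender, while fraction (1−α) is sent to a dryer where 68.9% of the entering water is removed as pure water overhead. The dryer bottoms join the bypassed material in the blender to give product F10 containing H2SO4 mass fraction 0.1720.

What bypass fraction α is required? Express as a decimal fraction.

0.206

All 1085×0.086 = 93.31 kg/h of H2SO4 reaches F10, so F10 = 93.31/0.172 = 542.5 kg/h and vapour = 542.5 kg/h.
The evaporator receives (1−α)·1085 of feed at 0.914 water and removes 0.689 of that water:
0.689×0.914×(1−α)×1085 = 542.5
(1−α) = 542.5/683.27 = 0.7940;  α = 0.2060.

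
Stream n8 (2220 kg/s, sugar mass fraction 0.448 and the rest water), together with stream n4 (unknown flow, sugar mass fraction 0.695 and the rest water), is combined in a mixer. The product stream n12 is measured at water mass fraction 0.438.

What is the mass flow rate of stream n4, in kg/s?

Let n4 be the unknown flow. Total out = 2220 + n4.
water balance: 1225.4 + 0.305·n4 = 0.438·(2220 + n4)
(0.305 − 0.438)·n4 = 0.438×2220 − 1225.4 = -253.08
n4 = -253.08 / -0.133 = 1902.9 kg/s

1903 kg/s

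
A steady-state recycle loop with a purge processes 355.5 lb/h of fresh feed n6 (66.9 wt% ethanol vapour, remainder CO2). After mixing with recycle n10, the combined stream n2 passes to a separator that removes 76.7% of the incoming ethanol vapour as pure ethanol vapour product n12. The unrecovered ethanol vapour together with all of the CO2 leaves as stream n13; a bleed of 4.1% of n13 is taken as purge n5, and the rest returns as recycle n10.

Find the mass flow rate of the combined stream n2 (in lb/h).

3176 lb/h

CO2 enters only via n6 and leaves only via the purge: 355.5×0.331 = 0.041×(CO2 in n13), and the separator passes all CO2, so CO2 in n2 = CO2 in n13 = 2870 lb/h.
ethanol vapour in n2: m_A = 355.5×0.669 + (1−0.041)·(1−0.767)·m_A, so m_A = 237.83/0.7766 = 306.26 lb/h.
n2 = 306.26 + 2870 = 3176.3 lb/h.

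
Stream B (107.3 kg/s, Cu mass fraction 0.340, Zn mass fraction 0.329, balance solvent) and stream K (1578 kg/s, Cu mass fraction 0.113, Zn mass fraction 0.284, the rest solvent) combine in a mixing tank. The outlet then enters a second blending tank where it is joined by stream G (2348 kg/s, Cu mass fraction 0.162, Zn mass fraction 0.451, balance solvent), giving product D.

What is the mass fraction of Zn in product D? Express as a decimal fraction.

Overall, product flow = 4033.3 kg/s.
Zn in = 107.3×0.329 + 1578×0.284 + 2348×0.451 = 1542.4 kg/s.
Zn fraction in D = 0.382.

0.382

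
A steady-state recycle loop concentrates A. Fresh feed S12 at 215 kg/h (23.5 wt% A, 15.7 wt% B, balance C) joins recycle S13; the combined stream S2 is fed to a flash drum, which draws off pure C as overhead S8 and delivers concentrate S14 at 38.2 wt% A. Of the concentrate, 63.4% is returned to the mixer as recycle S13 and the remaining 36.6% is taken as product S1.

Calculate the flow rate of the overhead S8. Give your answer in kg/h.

Overall A balance (none leaves overhead): A in fresh feed = A in product, i.e. 215×0.235 = (1−0.634)·S14·0.382.
S14 = 50.525/(0.382×0.366) = 361.38 kg/h.
Recycle S13 = 0.634×361.38 = 229.11 kg/h.
Combined feed S2 = 215 + 229.11 = 444.11 kg/h.
Overhead S8 = S2 − S14 = 444.11 − 361.38 = 82.736 kg/h.

82.74 kg/h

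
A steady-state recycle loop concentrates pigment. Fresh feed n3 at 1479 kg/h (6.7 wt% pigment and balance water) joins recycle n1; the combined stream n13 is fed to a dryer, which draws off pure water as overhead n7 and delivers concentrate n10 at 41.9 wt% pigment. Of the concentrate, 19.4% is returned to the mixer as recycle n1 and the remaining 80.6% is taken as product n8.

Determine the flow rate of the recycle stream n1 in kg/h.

56.92 kg/h

Overall pigment balance (none leaves overhead): pigment in fresh feed = pigment in product, i.e. 1479×0.067 = (1−0.194)·n10·0.419.
n10 = 99.093/(0.419×0.806) = 293.42 kg/h.
Recycle n1 = 0.194×293.42 = 56.924 kg/h.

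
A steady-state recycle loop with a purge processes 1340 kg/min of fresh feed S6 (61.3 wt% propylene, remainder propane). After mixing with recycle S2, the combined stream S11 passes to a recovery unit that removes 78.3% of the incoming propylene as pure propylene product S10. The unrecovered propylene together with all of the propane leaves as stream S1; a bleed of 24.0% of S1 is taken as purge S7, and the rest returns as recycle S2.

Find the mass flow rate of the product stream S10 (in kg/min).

770.2 kg/min

propylene in S11: m_A = 1340×0.613 + (1−0.240)·(1−0.783)·m_A, so m_A = 821.42/0.8351 = 983.64 kg/min.
Product S10 = 0.783×983.64 = 770.19 kg/min.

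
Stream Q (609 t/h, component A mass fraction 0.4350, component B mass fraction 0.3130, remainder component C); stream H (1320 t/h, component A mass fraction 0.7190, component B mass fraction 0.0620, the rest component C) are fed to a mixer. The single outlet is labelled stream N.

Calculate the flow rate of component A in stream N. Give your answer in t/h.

1214 t/h

component A out = component A in = 609×0.435 + 1320×0.719 = 1214 t/h.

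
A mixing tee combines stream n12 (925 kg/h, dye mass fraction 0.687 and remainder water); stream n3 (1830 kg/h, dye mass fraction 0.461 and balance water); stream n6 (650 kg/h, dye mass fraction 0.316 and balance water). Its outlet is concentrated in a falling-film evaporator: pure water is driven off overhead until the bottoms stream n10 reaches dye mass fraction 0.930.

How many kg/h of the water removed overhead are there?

dye entering = 925×0.687 + 1830×0.461 + 650×0.316 = 1684.5 kg/h.
All dye reports to n10, so n10 = 1684.5/0.930 = 1811.3 kg/h.
Total feed = 3405 kg/h; overhead = 3405 − 1811.3 = 1593.7 kg/h.

1594 kg/h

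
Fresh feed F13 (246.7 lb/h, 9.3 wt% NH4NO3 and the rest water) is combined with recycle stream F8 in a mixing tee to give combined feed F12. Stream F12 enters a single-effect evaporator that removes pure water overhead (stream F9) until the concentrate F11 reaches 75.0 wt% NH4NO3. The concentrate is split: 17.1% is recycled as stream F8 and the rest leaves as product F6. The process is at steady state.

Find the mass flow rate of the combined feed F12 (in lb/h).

253 lb/h

Overall NH4NO3 balance (none leaves overhead): NH4NO3 in fresh feed = NH4NO3 in product, i.e. 246.7×0.093 = (1−0.171)·F11·0.750.
F11 = 22.943/(0.750×0.829) = 36.901 lb/h.
Recycle F8 = 0.171×36.901 = 6.31 lb/h.
Combined feed F12 = 246.7 + 6.31 = 253.01 lb/h.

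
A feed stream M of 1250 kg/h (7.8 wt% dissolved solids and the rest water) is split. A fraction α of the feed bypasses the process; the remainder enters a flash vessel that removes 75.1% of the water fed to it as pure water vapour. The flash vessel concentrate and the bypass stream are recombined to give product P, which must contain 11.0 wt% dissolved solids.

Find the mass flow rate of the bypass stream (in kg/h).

All 1250×0.078 = 97.5 kg/h of dissolved solids reaches P, so P = 97.5/0.110 = 886.36 kg/h and vapour = 363.64 kg/h.
The evaporator receives (1−α)·1250 of feed at 0.922 water and removes 0.751 of that water:
0.751×0.922×(1−α)×1250 = 363.64
(1−α) = 363.64/865.53 = 0.4201;  α = 0.5799.
Bypass flow = 0.5799×1250 = 724.83 kg/h.

724.8 kg/h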